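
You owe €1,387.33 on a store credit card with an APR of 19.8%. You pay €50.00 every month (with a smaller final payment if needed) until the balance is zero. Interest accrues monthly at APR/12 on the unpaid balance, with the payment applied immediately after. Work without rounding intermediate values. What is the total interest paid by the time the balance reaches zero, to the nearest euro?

Monthly rate r = 19.8%/12 = 1.65% = 0.0165.
Payoff takes n = ⌈−ln(1 − rB₀/P)/ln(1+r)⌉ = ⌈37.406⌉ = 38 payments; the last is €20.38.
Total paid = 37·€50.00 + €20.38 = €1,870.38.
Total interest = total paid − principal = €1,870.38 − €1,387.33 = €483.05.

€483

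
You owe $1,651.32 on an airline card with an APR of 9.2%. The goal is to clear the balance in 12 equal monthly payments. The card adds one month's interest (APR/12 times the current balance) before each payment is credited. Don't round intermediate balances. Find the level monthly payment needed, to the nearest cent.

Monthly rate r = 9.2%/12 = 0.766667% = 0.00766667.
Level-payment amortization: P = B₀·r / (1 − (1+r)^(−n)) = 1651.32·0.00766667 / (1 − 1.00767^(−12)).
Denominator 1 − (1+r)^(−12) = 0.0875747599.
P = 12.6601 / 0.0875747599 ≈ 144.56.

$144.56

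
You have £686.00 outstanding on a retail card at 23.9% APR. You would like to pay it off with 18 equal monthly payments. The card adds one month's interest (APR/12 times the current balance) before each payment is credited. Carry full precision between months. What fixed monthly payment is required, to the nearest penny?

Monthly rate r = 23.9%/12 = 1.99167% = 0.0199167.
Level-payment amortization: P = B₀·r / (1 − (1+r)^(−n)) = 686.00·0.0199167 / (1 − 1.01992^(−18)).
Denominator 1 − (1+r)^(−18) = 0.298810179.
P = 13.6628 / 0.298810179 ≈ 45.72.

£45.72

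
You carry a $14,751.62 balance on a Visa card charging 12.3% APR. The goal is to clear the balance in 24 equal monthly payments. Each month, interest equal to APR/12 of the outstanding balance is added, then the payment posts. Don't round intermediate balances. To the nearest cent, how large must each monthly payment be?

$696.48

Monthly rate r = 12.3%/12 = 1.025% = 0.01025.
Level-payment amortization: P = B₀·r / (1 − (1+r)^(−n)) = 14751.62·0.01025 / (1 − 1.01025^(−24)).
Denominator 1 − (1+r)^(−24) = 0.217098038.
P = 151.204 / 0.217098038 ≈ 696.48.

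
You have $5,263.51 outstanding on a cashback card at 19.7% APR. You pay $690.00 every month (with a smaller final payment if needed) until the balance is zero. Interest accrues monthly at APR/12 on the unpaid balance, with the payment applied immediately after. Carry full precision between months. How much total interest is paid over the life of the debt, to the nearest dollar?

$407

Monthly rate r = 19.7%/12 = 1.64167% = 0.0164167.
Payoff takes n = ⌈−ln(1 − rB₀/P)/ln(1+r)⌉ = ⌈8.217⌉ = 9 payments; the last is $150.46.
Total paid = 8·$690.00 + $150.46 = $5,670.46.
Total interest = total paid − principal = $5,670.46 − $5,263.51 = $406.95.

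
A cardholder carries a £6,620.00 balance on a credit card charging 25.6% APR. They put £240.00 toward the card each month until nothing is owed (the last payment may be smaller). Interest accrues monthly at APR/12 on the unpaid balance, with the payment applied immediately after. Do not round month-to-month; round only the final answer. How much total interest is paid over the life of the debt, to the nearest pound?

£3,474

Monthly rate r = 25.6%/12 = 2.13333% = 0.0213333.
Payoff takes n = ⌈−ln(1 − rB₀/P)/ln(1+r)⌉ = ⌈42.058⌉ = 43 payments; the last is £14.18.
Total paid = 42·£240.00 + £14.18 = £10,094.18.
Total interest = total paid − principal = £10,094.18 − £6,620.00 = £3,474.18.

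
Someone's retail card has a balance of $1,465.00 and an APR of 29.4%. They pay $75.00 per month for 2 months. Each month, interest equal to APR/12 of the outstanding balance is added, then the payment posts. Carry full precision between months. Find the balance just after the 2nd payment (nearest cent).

$1,385.83

Monthly rate r = 29.4%/12 = 2.45% = 0.0245.
Each month: B ← B·(1+r) − $75.00.
Month 1: interest $35.89; balance after payment $1,425.89.
Month 2: interest $34.93; balance after payment $1,385.83.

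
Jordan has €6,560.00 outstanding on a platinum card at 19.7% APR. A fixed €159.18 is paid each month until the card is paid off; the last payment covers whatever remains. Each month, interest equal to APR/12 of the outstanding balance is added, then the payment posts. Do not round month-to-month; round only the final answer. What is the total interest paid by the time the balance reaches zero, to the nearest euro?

Monthly rate r = 19.7%/12 = 1.64167% = 0.0164167.
Payoff takes n = ⌈−ln(1 − rB₀/P)/ln(1+r)⌉ = ⌈69.317⌉ = 70 payments; the last is €50.73.
Total paid = 69·€159.18 + €50.73 = €11,034.15.
Total interest = total paid − principal = €11,034.15 − €6,560.00 = €4,474.15.

€4,474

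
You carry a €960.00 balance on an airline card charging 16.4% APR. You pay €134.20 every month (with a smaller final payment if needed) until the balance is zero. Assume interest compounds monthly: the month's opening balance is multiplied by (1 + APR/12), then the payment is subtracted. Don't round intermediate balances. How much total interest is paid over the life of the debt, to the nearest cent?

Monthly rate r = 16.4%/12 = 1.36667% = 0.0136667.
Payoff takes n = ⌈−ln(1 − rB₀/P)/ln(1+r)⌉ = ⌈7.579⌉ = 8 payments; the last is €77.94.
Total paid = 7·€134.20 + €77.94 = €1,017.34.
Total interest = total paid − principal = €1,017.34 − €960.00 = €57.34.

€57.34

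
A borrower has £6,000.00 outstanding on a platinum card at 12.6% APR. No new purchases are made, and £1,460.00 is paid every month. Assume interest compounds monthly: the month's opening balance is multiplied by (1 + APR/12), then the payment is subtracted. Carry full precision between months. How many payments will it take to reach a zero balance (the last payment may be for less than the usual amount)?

Monthly rate r = 12.6%/12 = 1.05% = 0.0105.
Recurrence: B ← B·(1+r) − £1,460.00.
Month 1: interest £63.00; balance after payment £4,603.00.
Month 2: interest £48.33; balance after payment £3,191.33.
Month 3: interest £33.51; balance after payment £1,764.84.
Month 4: interest £18.53; balance after payment £323.37.
Month 5: interest £3.40; balance after payment £0.00.

5 months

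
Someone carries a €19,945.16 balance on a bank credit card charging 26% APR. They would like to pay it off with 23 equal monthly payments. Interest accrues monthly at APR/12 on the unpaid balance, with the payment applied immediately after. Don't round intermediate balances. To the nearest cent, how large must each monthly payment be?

€1,110.30

Monthly rate r = 26%/12 = 2.16667% = 0.0216667.
Level-payment amortization: P = B₀·r / (1 − (1+r)^(−n)) = 19945.16·0.0216667 / (1 − 1.02167^(−23)).
Denominator 1 − (1+r)^(−23) = 0.389215728.
P = 432.145 / 0.389215728 ≈ 1110.30.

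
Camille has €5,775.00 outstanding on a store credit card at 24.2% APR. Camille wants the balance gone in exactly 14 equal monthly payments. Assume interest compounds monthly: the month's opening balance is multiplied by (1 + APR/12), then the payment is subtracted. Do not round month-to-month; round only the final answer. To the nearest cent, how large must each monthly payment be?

Monthly rate r = 24.2%/12 = 2.01667% = 0.0201667.
Level-payment amortization: P = B₀·r / (1 − (1+r)^(−n)) = 5775.00·0.0201667 / (1 − 1.02017^(−14)).
Denominator 1 − (1+r)^(−14) = 0.243856554.
P = 116.462 / 0.243856554 ≈ 477.59.

€477.59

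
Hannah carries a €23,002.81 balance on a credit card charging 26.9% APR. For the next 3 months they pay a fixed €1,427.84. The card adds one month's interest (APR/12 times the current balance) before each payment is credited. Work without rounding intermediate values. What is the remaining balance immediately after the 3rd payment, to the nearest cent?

€20,204.43

Monthly rate r = 26.9%/12 = 2.24167% = 0.0224167.
Each month: B ← B·(1+r) − €1,427.84.
Month 1: interest €515.65; balance after payment €22,090.62.
Month 2: interest €495.20; balance after payment €21,157.97.
Month 3: interest €474.29; balance after payment €20,204.43.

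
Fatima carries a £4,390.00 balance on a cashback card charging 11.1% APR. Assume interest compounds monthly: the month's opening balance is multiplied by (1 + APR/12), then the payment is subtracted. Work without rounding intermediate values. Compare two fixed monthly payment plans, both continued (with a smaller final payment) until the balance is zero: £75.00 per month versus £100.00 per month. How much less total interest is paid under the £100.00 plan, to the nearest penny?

£692.17

Monthly rate r = 11.1%/12 = 0.925% = 0.00925.
At £75.00/mo: n = ⌈−ln(1 − rB₀/P)/ln(1+r)⌉ = 85 payments (last £50.75); total interest = total paid − £4,390.00 = £1,960.75.
At £100.00/mo: 57 payments (last £58.58); total interest £1,268.58.
Interest saved = £1,960.75 − £1,268.58 = £692.17.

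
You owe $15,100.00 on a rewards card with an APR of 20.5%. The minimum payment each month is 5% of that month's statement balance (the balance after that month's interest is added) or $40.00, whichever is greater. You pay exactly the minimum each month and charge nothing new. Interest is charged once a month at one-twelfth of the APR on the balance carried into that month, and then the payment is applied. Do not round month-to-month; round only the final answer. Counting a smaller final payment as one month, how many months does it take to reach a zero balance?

Monthly rate r = 20.5%/12 = 1.70833% = 0.0170833.
While 5% of the post-interest balance exceeds $40.00, each month B ← (B·(1+r))·(1 − 0.05), i.e. B shrinks by the factor (1+r)·0.95 = 0.96623.
This holds for months 1–87. Entering month 88 the balance is $760.24; 5% of the post-interest balance is now below $40.00, so the flat $40.00 minimum applies from here.
From month 88 a fixed $40.00 at rate r clears $760.24 in 24 more payments. Total: 87 + 24 = 111 months.

111 months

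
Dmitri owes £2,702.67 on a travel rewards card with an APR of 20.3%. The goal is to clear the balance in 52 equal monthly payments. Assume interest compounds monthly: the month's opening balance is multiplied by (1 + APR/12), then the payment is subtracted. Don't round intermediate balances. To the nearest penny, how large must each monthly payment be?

£78.56

Monthly rate r = 20.3%/12 = 1.69167% = 0.0169167.
Level-payment amortization: P = B₀·r / (1 − (1+r)^(−n)) = 2702.67·0.0169167 / (1 − 1.01692^(−52)).
Denominator 1 − (1+r)^(−52) = 0.5820147.
P = 45.7202 / 0.5820147 ≈ 78.56.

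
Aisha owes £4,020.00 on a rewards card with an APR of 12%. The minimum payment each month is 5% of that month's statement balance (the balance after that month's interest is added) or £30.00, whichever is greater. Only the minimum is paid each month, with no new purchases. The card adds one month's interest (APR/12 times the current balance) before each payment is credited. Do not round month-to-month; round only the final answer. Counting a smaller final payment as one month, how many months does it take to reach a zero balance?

Monthly rate r = 12%/12 = 1% = 0.01.
While 5% of the post-interest balance exceeds £30.00, each month B ← (B·(1+r))·(1 − 0.05), i.e. B shrinks by the factor (1+r)·0.95 = 0.9595.
This holds for months 1–47. Entering month 48 the balance is £575.89; 5% of the post-interest balance is now below £30.00, so the flat £30.00 minimum applies from here.
From month 48 a fixed £30.00 at rate r clears £575.89 in 22 more payments. Total: 47 + 22 = 69 months.

69 months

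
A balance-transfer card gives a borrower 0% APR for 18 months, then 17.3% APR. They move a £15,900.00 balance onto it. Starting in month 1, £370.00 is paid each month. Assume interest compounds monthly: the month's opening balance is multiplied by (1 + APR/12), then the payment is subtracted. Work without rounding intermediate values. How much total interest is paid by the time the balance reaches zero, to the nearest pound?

Promo months 1–18 at r₀ = 0%/12 = 0; months 19+ at r₁ = 17.3%/12 = 0.0144167.
After month 18 (no interest yet): B = £15,900.00 − 18·£370.00 = £9,240.00.
Then at r₁ with £370.00/mo: n₂ = −ln(1 − r₁·B/P)/ln(1+r₁) ≈ 31.18 → 32 more payments.
Total paid = 49·£370.00 + £67.69 = £18,197.69; interest = £18,197.69 − £15,900.00 = £2,297.69.

£2,298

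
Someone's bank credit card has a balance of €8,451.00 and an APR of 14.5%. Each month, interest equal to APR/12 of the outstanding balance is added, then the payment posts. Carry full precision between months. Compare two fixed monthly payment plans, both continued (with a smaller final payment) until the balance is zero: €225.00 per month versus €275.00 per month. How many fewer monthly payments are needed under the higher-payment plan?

Monthly rate r = 14.5%/12 = 1.20833% = 0.0120833.
At €225.00/mo: n = ⌈−ln(1 − rB₀/P)/ln(1+r)⌉ = 51 payments (last €81.16); total interest = total paid − €8,451.00 = €2,880.16.
At €275.00/mo: 39 payments (last €177.52); total interest €2,176.52.
Payments saved = 51 − 39 = 12.

12 fewer payments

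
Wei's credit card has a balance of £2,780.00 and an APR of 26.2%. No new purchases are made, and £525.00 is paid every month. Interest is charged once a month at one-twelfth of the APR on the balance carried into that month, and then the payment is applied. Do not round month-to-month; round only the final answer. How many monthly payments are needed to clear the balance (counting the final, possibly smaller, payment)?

Monthly rate r = 26.2%/12 = 2.18333% = 0.0218333.
Recurrence: B ← B·(1+r) − £525.00.
Month 1: interest £60.70; balance after payment £2,315.70.
Month 2: interest £50.56; balance after payment £1,841.26.
Month 3: interest £40.20; balance after payment £1,356.46.
Month 4: interest £29.62; balance after payment £861.07.
Month 5: interest £18.80; balance after payment £354.87.
Month 6: interest £7.75; balance after payment £0.00.

6 months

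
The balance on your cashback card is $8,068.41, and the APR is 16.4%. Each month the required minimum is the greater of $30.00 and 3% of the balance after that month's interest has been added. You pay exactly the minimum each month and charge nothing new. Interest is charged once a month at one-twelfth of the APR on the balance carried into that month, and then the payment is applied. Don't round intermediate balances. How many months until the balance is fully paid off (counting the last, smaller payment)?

Monthly rate r = 16.4%/12 = 1.36667% = 0.0136667.
While 3% of the post-interest balance exceeds $30.00, each month B ← (B·(1+r))·(1 − 0.03), i.e. B shrinks by the factor (1+r)·0.97 = 0.98326.
This holds for months 1–125. Entering month 126 the balance is $977.58; 3% of the post-interest balance is now below $30.00, so the flat $30.00 minimum applies from here.
From month 126 a fixed $30.00 at rate r clears $977.58 in 44 more payments. Total: 125 + 44 = 169 months.

169 months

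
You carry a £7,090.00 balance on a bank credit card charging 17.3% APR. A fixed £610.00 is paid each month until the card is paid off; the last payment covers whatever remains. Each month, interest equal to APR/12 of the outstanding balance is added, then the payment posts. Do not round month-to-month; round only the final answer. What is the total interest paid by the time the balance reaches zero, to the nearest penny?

Monthly rate r = 17.3%/12 = 1.44167% = 0.0144167.
Payoff takes n = ⌈−ln(1 − rB₀/P)/ln(1+r)⌉ = ⌈12.813⌉ = 13 payments; the last is £496.48.
Total paid = 12·£610.00 + £496.48 = £7,816.48.
Total interest = total paid − principal = £7,816.48 − £7,090.00 = £726.48.

£726.48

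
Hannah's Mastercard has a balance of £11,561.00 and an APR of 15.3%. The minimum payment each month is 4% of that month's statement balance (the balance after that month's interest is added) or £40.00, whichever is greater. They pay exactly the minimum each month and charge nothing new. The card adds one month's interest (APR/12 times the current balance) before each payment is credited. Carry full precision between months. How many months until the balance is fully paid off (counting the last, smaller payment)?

Monthly rate r = 15.3%/12 = 1.275% = 0.01275.
While 4% of the post-interest balance exceeds £40.00, each month B ← (B·(1+r))·(1 − 0.04), i.e. B shrinks by the factor (1+r)·0.96 = 0.97224.
This holds for months 1–88. Entering month 89 the balance is £970.65; 4% of the post-interest balance is now below £40.00, so the flat £40.00 minimum applies from here.
From month 89 a fixed £40.00 at rate r clears £970.65 in 30 more payments. Total: 88 + 30 = 118 months.

118 months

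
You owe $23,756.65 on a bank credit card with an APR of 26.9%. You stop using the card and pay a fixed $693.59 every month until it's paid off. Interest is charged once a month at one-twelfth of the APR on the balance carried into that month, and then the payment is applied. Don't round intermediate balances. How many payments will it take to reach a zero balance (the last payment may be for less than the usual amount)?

Monthly rate r = 26.9%/12 = 2.24167% = 0.0224167.
Recurrence: B ← B·(1+r) − $693.59.
Month 1: interest $532.54; balance after payment $23,595.60.
Month 2: interest $528.93; balance after payment $23,430.95.
Closed form: n = −ln(1 − rB₀/P)/ln(1+r) = −ln(0.23219)/ln(1.02242) ≈ 65.866, so the balance reaches zero during payment 66.

66 months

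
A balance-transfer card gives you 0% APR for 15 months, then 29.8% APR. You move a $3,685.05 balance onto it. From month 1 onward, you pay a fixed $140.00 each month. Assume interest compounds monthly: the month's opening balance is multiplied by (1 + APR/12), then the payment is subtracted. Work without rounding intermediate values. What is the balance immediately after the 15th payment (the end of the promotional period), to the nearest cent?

$1,585.05

Promo months 1–15 at r₀ = 0%/12 = 0; months 16+ at r₁ = 29.8%/12 = 0.0248333.
After month 15 (no interest yet): B = $3,685.05 − 15·$140.00 = $1,585.05.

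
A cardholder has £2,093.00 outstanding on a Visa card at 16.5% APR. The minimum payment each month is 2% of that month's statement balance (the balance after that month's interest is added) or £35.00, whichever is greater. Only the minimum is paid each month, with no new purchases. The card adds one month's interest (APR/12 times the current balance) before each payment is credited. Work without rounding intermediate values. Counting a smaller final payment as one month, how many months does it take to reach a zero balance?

113 months

Monthly rate r = 16.5%/12 = 1.375% = 0.01375.
While 2% of the post-interest balance exceeds £35.00, each month B ← (B·(1+r))·(1 − 0.02), i.e. B shrinks by the factor (1+r)·0.98 = 0.99347.
This holds for months 1–30. Entering month 31 the balance is £1,719.80; 2% of the post-interest balance is now below £35.00, so the flat £35.00 minimum applies from here.
From month 31 a fixed £35.00 at rate r clears £1,719.80 in 83 more payments. Total: 30 + 83 = 113 months.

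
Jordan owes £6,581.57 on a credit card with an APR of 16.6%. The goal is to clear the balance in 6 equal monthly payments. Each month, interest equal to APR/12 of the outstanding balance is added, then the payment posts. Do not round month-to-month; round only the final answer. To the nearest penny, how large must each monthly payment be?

£1,150.65

Monthly rate r = 16.6%/12 = 1.38333% = 0.0138333.
Level-payment amortization: P = B₀·r / (1 − (1+r)^(−n)) = 6581.57·0.0138333 / (1 − 1.01383^(−6)).
Denominator 1 − (1+r)^(−6) = 0.0791251682.
P = 91.0451 / 0.0791251682 ≈ 1150.65.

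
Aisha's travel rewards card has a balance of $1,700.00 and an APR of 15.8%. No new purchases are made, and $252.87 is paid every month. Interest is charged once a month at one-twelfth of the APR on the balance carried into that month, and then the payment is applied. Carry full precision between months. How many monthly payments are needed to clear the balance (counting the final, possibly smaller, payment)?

Monthly rate r = 15.8%/12 = 1.31667% = 0.0131667.
Recurrence: B ← B·(1+r) − $252.87.
Month 1: interest $22.38; balance after payment $1,469.51.
Month 2: interest $19.35; balance after payment $1,235.99.
Closed form: n = −ln(1 − rB₀/P)/ln(1+r) = −ln(0.91148)/ln(1.01317) ≈ 7.085, so the balance reaches zero during payment 8.

8 months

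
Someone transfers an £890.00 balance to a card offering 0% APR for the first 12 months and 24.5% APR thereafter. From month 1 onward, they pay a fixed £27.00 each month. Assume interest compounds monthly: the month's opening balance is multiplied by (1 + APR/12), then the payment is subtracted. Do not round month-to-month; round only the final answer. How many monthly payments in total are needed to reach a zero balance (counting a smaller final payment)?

40 months

Promo months 1–12 at r₀ = 0%/12 = 0; months 13+ at r₁ = 24.5%/12 = 0.0204167.
After month 12 (no interest yet): B = £890.00 − 12·£27.00 = £566.00.
Then at r₁ with £27.00/mo: n₂ = −ln(1 − r₁·B/P)/ln(1+r₁) ≈ 27.64 → 28 more payments.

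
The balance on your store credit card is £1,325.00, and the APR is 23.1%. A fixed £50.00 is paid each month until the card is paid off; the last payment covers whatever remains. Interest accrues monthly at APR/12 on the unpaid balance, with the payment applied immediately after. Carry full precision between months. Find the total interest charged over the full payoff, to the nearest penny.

Monthly rate r = 23.1%/12 = 1.925% = 0.01925.
Payoff takes n = ⌈−ln(1 − rB₀/P)/ln(1+r)⌉ = ⌈37.426⌉ = 38 payments; the last is £21.42.
Total paid = 37·£50.00 + £21.42 = £1,871.42.
Total interest = total paid − principal = £1,871.42 − £1,325.00 = £546.42.

£546.42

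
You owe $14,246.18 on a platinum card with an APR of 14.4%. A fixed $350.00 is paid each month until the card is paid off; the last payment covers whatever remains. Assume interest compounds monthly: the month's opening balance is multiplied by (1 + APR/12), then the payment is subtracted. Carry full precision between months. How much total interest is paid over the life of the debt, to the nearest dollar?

$5,421

Monthly rate r = 14.4%/12 = 1.2% = 0.012.
Payoff takes n = ⌈−ln(1 − rB₀/P)/ln(1+r)⌉ = ⌈56.192⌉ = 57 payments; the last is $67.55.
Total paid = 56·$350.00 + $67.55 = $19,667.55.
Total interest = total paid − principal = $19,667.55 − $14,246.18 = $5,421.37.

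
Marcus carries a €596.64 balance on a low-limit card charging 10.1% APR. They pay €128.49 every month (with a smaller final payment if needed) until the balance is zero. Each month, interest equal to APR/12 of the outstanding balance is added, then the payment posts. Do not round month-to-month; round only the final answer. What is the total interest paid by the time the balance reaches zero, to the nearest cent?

€14.63

Monthly rate r = 10.1%/12 = 0.841667% = 0.00841667.
Payoff takes n = ⌈−ln(1 − rB₀/P)/ln(1+r)⌉ = ⌈4.757⌉ = 5 payments; the last is €97.31.
Total paid = 4·€128.49 + €97.31 = €611.27.
Total interest = total paid − principal = €611.27 − €596.64 = €14.63.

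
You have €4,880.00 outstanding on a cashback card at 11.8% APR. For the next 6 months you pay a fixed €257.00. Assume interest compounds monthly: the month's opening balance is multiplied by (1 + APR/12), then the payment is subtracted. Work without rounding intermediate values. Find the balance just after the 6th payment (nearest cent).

€3,594.68

Monthly rate r = 11.8%/12 = 0.983333% = 0.00983333.
Each month: B ← B·(1+r) − €257.00.
Month 1: interest €47.99; balance after payment €4,670.99.
Month 2: interest €45.93; balance after payment €4,459.92.
Month 3: interest €43.86; balance after payment €4,246.77.
Month 4: interest €41.76; balance after payment €4,031.53.
Month 5: interest €39.64; balance after payment €3,814.18.
Month 6: interest €37.51; balance after payment €3,594.68.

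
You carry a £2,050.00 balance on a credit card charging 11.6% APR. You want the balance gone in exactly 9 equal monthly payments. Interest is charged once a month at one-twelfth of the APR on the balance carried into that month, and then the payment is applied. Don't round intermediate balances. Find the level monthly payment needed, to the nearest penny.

Monthly rate r = 11.6%/12 = 0.966667% = 0.00966667.
Level-payment amortization: P = B₀·r / (1 − (1+r)^(−n)) = 2050.00·0.00966667 / (1 − 1.00967^(−9)).
Denominator 1 − (1+r)^(−9) = 0.0829398278.
P = 19.8167 / 0.0829398278 ≈ 238.93.

£238.93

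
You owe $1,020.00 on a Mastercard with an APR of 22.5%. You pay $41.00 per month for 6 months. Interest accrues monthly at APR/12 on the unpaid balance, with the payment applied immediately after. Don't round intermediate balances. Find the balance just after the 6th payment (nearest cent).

$882.44

Monthly rate r = 22.5%/12 = 1.875% = 0.01875.
Each month: B ← B·(1+r) − $41.00.
Month 1: interest $19.12; balance after payment $998.12.
Month 2: interest $18.71; balance after payment $975.84.
Month 3: interest $18.30; balance after payment $953.14.
Month 4: interest $17.87; balance after payment $930.01.
Month 5: interest $17.44; balance after payment $906.45.
Month 6: interest $17.00; balance after payment $882.44.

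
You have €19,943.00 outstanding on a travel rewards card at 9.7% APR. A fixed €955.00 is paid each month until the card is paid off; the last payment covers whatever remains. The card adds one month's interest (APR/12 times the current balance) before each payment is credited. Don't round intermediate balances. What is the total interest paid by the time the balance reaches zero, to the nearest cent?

Monthly rate r = 9.7%/12 = 0.808333% = 0.00808333.
Payoff takes n = ⌈−ln(1 − rB₀/P)/ln(1+r)⌉ = ⌈22.965⌉ = 23 payments; the last is €921.68.
Total paid = 22·€955.00 + €921.68 = €21,931.68.
Total interest = total paid − principal = €21,931.68 − €19,943.00 = €1,988.68.

€1,988.68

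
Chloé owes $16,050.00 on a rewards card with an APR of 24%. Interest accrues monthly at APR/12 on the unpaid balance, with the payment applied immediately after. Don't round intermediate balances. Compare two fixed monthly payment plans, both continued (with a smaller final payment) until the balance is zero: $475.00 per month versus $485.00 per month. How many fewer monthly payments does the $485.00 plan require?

Monthly rate r = 24%/12 = 2% = 0.02.
At $475.00/mo: n = ⌈−ln(1 − rB₀/P)/ln(1+r)⌉ = 57 payments (last $418.23); total interest = total paid − $16,050.00 = $10,968.23.
At $485.00/mo: 55 payments (last $366.81); total interest $10,506.81.
Payments saved = 57 − 55 = 2.

2 fewer payments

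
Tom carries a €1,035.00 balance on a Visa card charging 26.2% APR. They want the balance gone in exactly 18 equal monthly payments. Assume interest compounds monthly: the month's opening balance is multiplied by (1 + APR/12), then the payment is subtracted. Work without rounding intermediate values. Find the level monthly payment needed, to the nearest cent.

Monthly rate r = 26.2%/12 = 2.18333% = 0.0218333.
Level-payment amortization: P = B₀·r / (1 − (1+r)^(−n)) = 1035.00·0.0218333 / (1 − 1.02183^(−18)).
Denominator 1 − (1+r)^(−18) = 0.322110641.
P = 22.5975 / 0.322110641 ≈ 70.15.

€70.15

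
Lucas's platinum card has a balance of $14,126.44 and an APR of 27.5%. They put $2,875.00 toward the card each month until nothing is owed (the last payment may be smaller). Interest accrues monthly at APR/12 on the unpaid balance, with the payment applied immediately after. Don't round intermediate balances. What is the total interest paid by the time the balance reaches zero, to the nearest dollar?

$1,038

Monthly rate r = 27.5%/12 = 2.29167% = 0.0229167.
Payoff takes n = ⌈−ln(1 − rB₀/P)/ln(1+r)⌉ = ⌈5.272⌉ = 6 payments; the last is $789.56.
Total paid = 5·$2,875.00 + $789.56 = $15,164.56.
Total interest = total paid − principal = $15,164.56 − $14,126.44 = $1,038.12.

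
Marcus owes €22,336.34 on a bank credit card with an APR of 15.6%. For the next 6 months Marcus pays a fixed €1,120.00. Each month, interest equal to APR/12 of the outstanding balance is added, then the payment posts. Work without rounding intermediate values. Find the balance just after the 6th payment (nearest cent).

Monthly rate r = 15.6%/12 = 1.3% = 0.013.
Each month: B ← B·(1+r) − €1,120.00.
Month 1: interest €290.37; balance after payment €21,506.71.
Month 2: interest €279.59; balance after payment €20,666.30.
Month 3: interest €268.66; balance after payment €19,814.96.
Month 4: interest €257.59; balance after payment €18,952.56.
Month 5: interest €246.38; balance after payment €18,078.94.
Month 6: interest €235.03; balance after payment €17,193.97.

€17,193.97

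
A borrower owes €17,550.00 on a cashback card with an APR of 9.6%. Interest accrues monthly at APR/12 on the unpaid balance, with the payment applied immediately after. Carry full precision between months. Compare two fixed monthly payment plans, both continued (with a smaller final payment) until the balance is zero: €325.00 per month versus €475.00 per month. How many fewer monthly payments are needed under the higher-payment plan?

Monthly rate r = 9.6%/12 = 0.8% = 0.008.
At €325.00/mo: n = ⌈−ln(1 − rB₀/P)/ln(1+r)⌉ = 71 payments (last €320.69); total interest = total paid − €17,550.00 = €5,520.69.
At €475.00/mo: 44 payments (last €461.91); total interest €3,336.91.
Payments saved = 71 − 44 = 27.

27 fewer payments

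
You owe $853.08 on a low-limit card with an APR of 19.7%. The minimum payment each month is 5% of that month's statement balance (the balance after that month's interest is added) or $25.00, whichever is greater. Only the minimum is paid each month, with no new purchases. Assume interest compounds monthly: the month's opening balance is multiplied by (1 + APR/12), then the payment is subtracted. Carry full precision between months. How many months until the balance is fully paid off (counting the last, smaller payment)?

Monthly rate r = 19.7%/12 = 1.64167% = 0.0164167.
While 5% of the post-interest balance exceeds $25.00, each month B ← (B·(1+r))·(1 − 0.05), i.e. B shrinks by the factor (1+r)·0.95 = 0.9656.
This holds for months 1–16. Entering month 17 the balance is $487.21; 5% of the post-interest balance is now below $25.00, so the flat $25.00 minimum applies from here.
From month 17 a fixed $25.00 at rate r clears $487.21 in 24 more payments. Total: 16 + 24 = 40 months.

40 months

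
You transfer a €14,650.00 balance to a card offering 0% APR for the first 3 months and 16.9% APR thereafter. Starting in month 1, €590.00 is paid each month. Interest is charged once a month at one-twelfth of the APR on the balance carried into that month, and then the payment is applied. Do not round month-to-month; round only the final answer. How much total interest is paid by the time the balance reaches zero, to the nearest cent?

€2,619.33

Promo months 1–3 at r₀ = 0%/12 = 0; months 4+ at r₁ = 16.9%/12 = 0.0140833.
After month 3 (no interest yet): B = €14,650.00 − 3·€590.00 = €12,880.00.
Then at r₁ with €590.00/mo: n₂ = −ln(1 − r₁·B/P)/ln(1+r₁) ≈ 26.27 → 27 more payments.
Total paid = 29·€590.00 + €159.33 = €17,269.33; interest = €17,269.33 − €14,650.00 = €2,619.33.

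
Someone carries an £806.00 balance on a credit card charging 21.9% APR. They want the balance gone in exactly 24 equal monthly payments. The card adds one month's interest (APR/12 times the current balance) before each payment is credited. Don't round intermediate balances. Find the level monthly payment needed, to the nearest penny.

Monthly rate r = 21.9%/12 = 1.825% = 0.01825.
Level-payment amortization: P = B₀·r / (1 − (1+r)^(−n)) = 806.00·0.01825 / (1 − 1.01825^(−24)).
Denominator 1 − (1+r)^(−24) = 0.35212093.
P = 14.7095 / 0.35212093 ≈ 41.77.

£41.77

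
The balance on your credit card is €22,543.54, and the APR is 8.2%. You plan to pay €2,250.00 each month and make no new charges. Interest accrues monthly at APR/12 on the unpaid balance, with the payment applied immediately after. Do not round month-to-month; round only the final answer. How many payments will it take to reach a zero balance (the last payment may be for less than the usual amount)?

11 months

Monthly rate r = 8.2%/12 = 0.683333% = 0.00683333.
Recurrence: B ← B·(1+r) − €2,250.00.
Month 1: interest €154.05; balance after payment €20,447.59.
Month 2: interest €139.73; balance after payment €18,337.31.
Closed form: n = −ln(1 − rB₀/P)/ln(1+r) = −ln(0.93153)/ln(1.00683) ≈ 10.414, so the balance reaches zero during payment 11.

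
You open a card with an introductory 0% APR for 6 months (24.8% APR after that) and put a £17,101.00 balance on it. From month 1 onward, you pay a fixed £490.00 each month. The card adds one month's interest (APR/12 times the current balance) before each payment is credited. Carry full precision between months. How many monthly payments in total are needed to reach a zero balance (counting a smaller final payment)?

Promo months 1–6 at r₀ = 0%/12 = 0; months 7+ at r₁ = 24.8%/12 = 0.0206667.
After month 6 (no interest yet): B = £17,101.00 − 6·£490.00 = £14,161.00.
Then at r₁ with £490.00/mo: n₂ = −ln(1 − r₁·B/P)/ln(1+r₁) ≈ 44.46 → 45 more payments.

51 payments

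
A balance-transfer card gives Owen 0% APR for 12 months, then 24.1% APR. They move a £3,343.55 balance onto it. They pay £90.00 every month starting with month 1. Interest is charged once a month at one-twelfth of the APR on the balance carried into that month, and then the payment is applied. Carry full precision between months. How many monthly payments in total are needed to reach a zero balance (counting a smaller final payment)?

48 payments

Promo months 1–12 at r₀ = 0%/12 = 0; months 13+ at r₁ = 24.1%/12 = 0.0200833.
After month 12 (no interest yet): B = £3,343.55 − 12·£90.00 = £2,263.55.
Then at r₁ with £90.00/mo: n₂ = −ln(1 − r₁·B/P)/ln(1+r₁) ≈ 35.38 → 36 more payments.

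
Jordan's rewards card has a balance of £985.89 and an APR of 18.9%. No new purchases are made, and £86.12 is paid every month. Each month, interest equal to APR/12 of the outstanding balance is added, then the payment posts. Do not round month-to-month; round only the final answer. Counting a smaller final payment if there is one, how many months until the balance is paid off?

13 payments

Monthly rate r = 18.9%/12 = 1.575% = 0.01575.
Recurrence: B ← B·(1+r) − £86.12.
Month 1: interest £15.53; balance after payment £915.30.
Month 2: interest £14.42; balance after payment £843.59.
Closed form: n = −ln(1 − rB₀/P)/ln(1+r) = −ln(0.8197)/ln(1.01575) ≈ 12.723, so the balance reaches zero during payment 13.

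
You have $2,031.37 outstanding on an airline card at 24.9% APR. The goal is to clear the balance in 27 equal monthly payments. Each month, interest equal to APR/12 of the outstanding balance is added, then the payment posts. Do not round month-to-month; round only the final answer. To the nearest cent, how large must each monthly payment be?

$99.03

Monthly rate r = 24.9%/12 = 2.075% = 0.02075.
Level-payment amortization: P = B₀·r / (1 − (1+r)^(−n)) = 2031.37·0.02075 / (1 − 1.02075^(−27)).
Denominator 1 − (1+r)^(−27) = 0.425650155.
P = 42.1509 / 0.425650155 ≈ 99.03.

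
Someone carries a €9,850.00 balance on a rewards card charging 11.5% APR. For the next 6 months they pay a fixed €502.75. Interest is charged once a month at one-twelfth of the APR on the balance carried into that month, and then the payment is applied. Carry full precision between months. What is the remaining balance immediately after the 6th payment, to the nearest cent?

Monthly rate r = 11.5%/12 = 0.958333% = 0.00958333.
Each month: B ← B·(1+r) − €502.75.
Month 1: interest €94.40; balance after payment €9,441.65.
Month 2: interest €90.48; balance after payment €9,029.38.
Month 3: interest €86.53; balance after payment €8,613.16.
Month 4: interest €82.54; balance after payment €8,192.95.
Month 5: interest €78.52; balance after payment €7,768.72.
Month 6: interest €74.45; balance after payment €7,340.42.

€7,340.42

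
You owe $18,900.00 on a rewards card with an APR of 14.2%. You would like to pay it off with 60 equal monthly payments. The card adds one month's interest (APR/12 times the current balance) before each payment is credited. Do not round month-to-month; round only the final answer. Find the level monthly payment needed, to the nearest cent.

Monthly rate r = 14.2%/12 = 1.18333% = 0.0118333.
Level-payment amortization: P = B₀·r / (1 − (1+r)^(−n)) = 18900.00·0.0118333 / (1 − 1.01183^(−60)).
Denominator 1 − (1+r)^(−60) = 0.506302361.
P = 223.65 / 0.506302361 ≈ 441.73.

$441.73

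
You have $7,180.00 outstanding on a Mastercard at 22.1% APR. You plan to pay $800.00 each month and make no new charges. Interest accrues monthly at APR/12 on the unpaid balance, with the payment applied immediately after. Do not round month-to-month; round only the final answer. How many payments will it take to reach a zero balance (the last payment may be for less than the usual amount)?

Monthly rate r = 22.1%/12 = 1.84167% = 0.0184167.
Recurrence: B ← B·(1+r) − $800.00.
Month 1: interest $132.23; balance after payment $6,512.23.
Month 2: interest $119.93; balance after payment $5,832.17.
Closed form: n = −ln(1 − rB₀/P)/ln(1+r) = −ln(0.83471)/ln(1.01842) ≈ 9.900, so the balance reaches zero during payment 10.

10 payments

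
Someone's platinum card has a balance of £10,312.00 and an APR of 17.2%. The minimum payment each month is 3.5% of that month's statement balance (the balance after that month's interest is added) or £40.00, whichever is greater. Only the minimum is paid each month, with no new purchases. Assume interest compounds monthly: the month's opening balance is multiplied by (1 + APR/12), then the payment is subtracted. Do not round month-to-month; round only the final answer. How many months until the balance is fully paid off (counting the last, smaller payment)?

140 months

Monthly rate r = 17.2%/12 = 1.43333% = 0.0143333.
While 3.5% of the post-interest balance exceeds £40.00, each month B ← (B·(1+r))·(1 − 0.035), i.e. B shrinks by the factor (1+r)·0.965 = 0.97883.
This holds for months 1–104. Entering month 105 the balance is £1,114.23; 3.5% of the post-interest balance is now below £40.00, so the flat £40.00 minimum applies from here.
From month 105 a fixed £40.00 at rate r clears £1,114.23 in 36 more payments. Total: 104 + 36 = 140 months.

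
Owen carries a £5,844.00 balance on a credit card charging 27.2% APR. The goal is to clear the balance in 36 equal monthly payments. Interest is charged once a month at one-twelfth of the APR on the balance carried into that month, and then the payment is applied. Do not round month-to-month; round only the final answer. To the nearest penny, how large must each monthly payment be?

Monthly rate r = 27.2%/12 = 2.26667% = 0.0226667.
Level-payment amortization: P = B₀·r / (1 − (1+r)^(−n)) = 5844.00·0.0226667 / (1 − 1.02267^(−36)).
Denominator 1 − (1+r)^(−36) = 0.55375601.
P = 132.464 / 0.55375601 ≈ 239.21.

£239.21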